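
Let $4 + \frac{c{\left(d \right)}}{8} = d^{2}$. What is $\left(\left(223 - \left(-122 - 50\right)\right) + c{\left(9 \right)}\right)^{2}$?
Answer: $1022121$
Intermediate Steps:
$c{\left(d \right)} = -32 + 8 d^{2}$
$\left(\left(223 - \left(-122 - 50\right)\right) + c{\left(9 \right)}\right)^{2} = \left(\left(223 - \left(-122 - 50\right)\right) - \left(32 - 8 \cdot 9^{2}\right)\right)^{2} = \left(\left(223 - -172\right) + \left(-32 + 8 \cdot 81\right)\right)^{2} = \left(\left(223 + 172\right) + \left(-32 + 648\right)\right)^{2} = \left(395 + 616\right)^{2} = 1011^{2} = 1022121$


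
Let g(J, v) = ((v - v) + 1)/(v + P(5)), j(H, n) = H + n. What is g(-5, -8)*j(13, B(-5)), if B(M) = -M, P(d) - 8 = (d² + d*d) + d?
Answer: 18/55 ≈ 0.32727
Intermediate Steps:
P(d) = 8 + d + 2*d² (P(d) = 8 + ((d² + d*d) + d) = 8 + ((d² + d²) + d) = 8 + (2*d² + d) = 8 + (d + 2*d²) = 8 + d + 2*d²)
g(J, v) = 1/(63 + v) (g(J, v) = ((v - v) + 1)/(v + (8 + 5 + 2*5²)) = (0 + 1)/(v + (8 + 5 + 2*25)) = 1/(v + (8 + 5 + 50)) = 1/(v + 63) = 1/(63 + v))
g(-5, -8)*j(13, B(-5)) = (13 - 1*(-5))/(63 - 8) = (13 + 5)/55 = (1/55)*18 = 18/55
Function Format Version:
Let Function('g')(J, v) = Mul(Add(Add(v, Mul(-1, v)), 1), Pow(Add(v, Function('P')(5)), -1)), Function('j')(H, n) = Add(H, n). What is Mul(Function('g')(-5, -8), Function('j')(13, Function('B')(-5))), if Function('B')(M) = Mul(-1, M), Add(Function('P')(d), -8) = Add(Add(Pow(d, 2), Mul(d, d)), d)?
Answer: Rational(18, 55) ≈ 0.32727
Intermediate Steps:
Function('P')(d) = Add(8, d, Mul(2, Pow(d, 2))) (Function('P')(d) = Add(8, Add(Add(Pow(d, 2), Mul(d, d)), d)) = Add(8, Add(Add(Pow(d, 2), Pow(d, 2)), d)) = Add(8, Add(Mul(2, Pow(d, 2)), d)) = Add(8, Add(d, Mul(2, Pow(d, 2)))) = Add(8, d, Mul(2, Pow(d, 2))))
Function('g')(J, v) = Pow(Add(63, v), -1) (Function('g')(J, v) = Mul(Add(Add(v, Mul(-1, v)), 1), Pow(Add(v, Add(8, 5, Mul(2, Pow(5, 2)))), -1)) = Mul(Add(0, 1), Pow(Add(v, Add(8, 5, Mul(2, 25))), -1)) = Mul(1, Pow(Add(v, Add(8, 5, 50)), -1)) = Mul(1, Pow(Add(v, 63), -1)) = Mul(1, Pow(Add(63, v), -1)) = Pow(Add(63, v), -1))
Mul(Function('g')(-5, -8), Function('j')(13, Function('B')(-5))) = Mul(Pow(Add(63, -8), -1), Add(13, Mul(-1, -5))) = Mul(Pow(55, -1), Add(13, 5)) = Mul(Rational(1, 55), 18) = Rational(18, 55)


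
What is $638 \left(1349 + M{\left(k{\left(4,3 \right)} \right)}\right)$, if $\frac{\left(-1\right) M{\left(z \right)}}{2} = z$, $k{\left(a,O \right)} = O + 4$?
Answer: $851730$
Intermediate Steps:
$k{\left(a,O \right)} = 4 + O$
$M{\left(z \right)} = - 2 z$
$638 \left(1349 + M{\left(k{\left(4,3 \right)} \right)}\right) = 638 \left(1349 - 2 \left(4 + 3\right)\right) = 638 \left(1349 - 14\right) = 638 \cdot 1335 = 851730$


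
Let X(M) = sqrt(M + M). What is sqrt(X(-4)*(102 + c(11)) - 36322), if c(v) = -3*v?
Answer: sqrt(-36322 + 138*I*sqrt(2)) ≈ 0.512 + 190.58*I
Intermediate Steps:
X(M) = sqrt(2)*sqrt(M) (X(M) = sqrt(2*M) = sqrt(2)*sqrt(M))
sqrt(X(-4)*(102 + c(11)) - 36322) = sqrt((sqrt(2)*sqrt(-4))*(102 - 3*11) - 36322) = sqrt((sqrt(2)*(2*I))*(102 - 33) - 36322) = sqrt((2*I*sqrt(2))*69 - 36322) = sqrt(138*I*sqrt(2) - 36322) = sqrt(-36322 + 138*I*sqrt(2))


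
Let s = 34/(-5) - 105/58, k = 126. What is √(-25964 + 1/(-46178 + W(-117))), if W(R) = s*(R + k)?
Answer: I*√95345049104949094/1916299 ≈ 161.13*I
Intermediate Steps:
s = -2497/290 (s = 34*(-⅕) - 105*1/58 = -34/5 - 105/58 = -2497/290 ≈ -8.6104)
W(R) = -157311/145 - 2497*R/290 (W(R) = -2497*(R + 126)/290 = -2497*(126 + R)/290 = -157311/145 - 2497*R/290)
√(-25964 + 1/(-46178 + W(-117))) = √(-25964 + 1/(-46178 + (-157311/145 - 2497/290*(-117)))) = √(-25964 + 1/(-46178 + (-157311/145 + 292149/290))) = √(-25964 + 1/(-46178 - 22473/290)) = √(-25964 + 1/(-13414093/290)) = √(-25964 - 290/13414093) = √(-348283510942/13414093) = I*√95345049104949094/1916299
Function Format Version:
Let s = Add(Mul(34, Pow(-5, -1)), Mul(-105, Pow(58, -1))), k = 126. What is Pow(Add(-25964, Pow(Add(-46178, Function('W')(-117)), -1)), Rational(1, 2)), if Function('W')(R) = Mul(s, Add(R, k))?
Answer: Mul(Rational(1, 1916299), I, Pow(95345049104949094, Rational(1, 2))) ≈ Mul(161.13, I)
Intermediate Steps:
s = Rational(-2497, 290) (s = Add(Mul(34, Rational(-1, 5)), Mul(-105, Rational(1, 58))) = Add(Rational(-34, 5), Rational(-105, 58)) = Rational(-2497, 290) ≈ -8.6104)
Function('W')(R) = Add(Rational(-157311, 145), Mul(Rational(-2497, 290), R)) (Function('W')(R) = Mul(Rational(-2497, 290), Add(R, 126)) = Mul(Rational(-2497, 290), Add(126, R)) = Add(Rational(-157311, 145), Mul(Rational(-2497, 290), R)))
Pow(Add(-25964, Pow(Add(-46178, Function('W')(-117)), -1)), Rational(1, 2)) = Pow(Add(-25964, Pow(Add(-46178, Add(Rational(-157311, 145), Mul(Rational(-2497, 290), -117))), -1)), Rational(1, 2)) = Pow(Add(-25964, Pow(Add(-46178, Add(Rational(-157311, 145), Rational(292149, 290))), -1)), Rational(1, 2)) = Pow(Add(-25964, Pow(Add(-46178, Rational(-22473, 290)), -1)), Rational(1, 2)) = Pow(Add(-25964, Pow(Rational(-13414093, 290), -1)), Rational(1, 2)) = Pow(Add(-25964, Rational(-290, 13414093)), Rational(1, 2)) = Pow(Rational(-348283510942, 13414093), Rational(1, 2)) = Mul(Rational(1, 1916299), I, Pow(95345049104949094, Rational(1, 2)))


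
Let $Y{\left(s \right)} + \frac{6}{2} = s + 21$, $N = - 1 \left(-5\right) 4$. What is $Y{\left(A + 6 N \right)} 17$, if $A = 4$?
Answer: $2414$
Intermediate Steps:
$N = 20$ ($N = - \left(-5\right) 4 = \left(-1\right) \left(-20\right) = 20$)
$Y{\left(s \right)} = 18 + s$ ($Y{\left(s \right)} = -3 + \left(s + 21\right) = -3 + \left(21 + s\right) = 18 + s$)
$Y{\left(A + 6 N \right)} 17 = \left(18 + \left(4 + 6 \cdot 20\right)\right) 17 = \left(18 + \left(4 + 120\right)\right) 17 = \left(18 + 124\right) 17 = 142 \cdot 17 = 2414$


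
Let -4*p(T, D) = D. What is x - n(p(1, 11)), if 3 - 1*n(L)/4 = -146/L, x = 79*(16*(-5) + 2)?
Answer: -65578/11 ≈ -5961.6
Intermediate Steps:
p(T, D) = -D/4
x = -6162 (x = 79*(-80 + 2) = 79*(-78) = -6162)
n(L) = 12 + 584/L (n(L) = 12 - (-584)/L = 12 + 584/L)
x - n(p(1, 11)) = -6162 - (12 + 584/((-¼*11))) = -6162 - (12 + 584/(-11/4)) = -6162 - (12 + 584*(-4/11)) = -6162 - (12 - 2336/11) = -6162 - 1*(-2204/11) = -6162 + 2204/11 = -65578/11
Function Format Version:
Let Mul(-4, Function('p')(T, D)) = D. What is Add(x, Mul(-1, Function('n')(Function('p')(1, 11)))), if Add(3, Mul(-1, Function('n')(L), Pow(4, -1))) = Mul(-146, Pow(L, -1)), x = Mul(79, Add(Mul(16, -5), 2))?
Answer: Rational(-65578, 11) ≈ -5961.6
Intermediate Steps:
Function('p')(T, D) = Mul(Rational(-1, 4), D)
x = -6162 (x = Mul(79, Add(-80, 2)) = Mul(79, -78) = -6162)
Function('n')(L) = Add(12, Mul(584, Pow(L, -1))) (Function('n')(L) = Add(12, Mul(-4, Mul(-146, Pow(L, -1)))) = Add(12, Mul(584, Pow(L, -1))))
Add(x, Mul(-1, Function('n')(Function('p')(1, 11)))) = Add(-6162, Mul(-1, Add(12, Mul(584, Pow(Mul(Rational(-1, 4), 11), -1))))) = Add(-6162, Mul(-1, Add(12, Mul(584, Pow(Rational(-11, 4), -1))))) = Add(-6162, Mul(-1, Add(12, Mul(584, Rational(-4, 11))))) = Add(-6162, Mul(-1, Add(12, Rational(-2336, 11)))) = Add(-6162, Mul(-1, Rational(-2204, 11))) = Add(-6162, Rational(2204, 11)) = Rational(-65578, 11)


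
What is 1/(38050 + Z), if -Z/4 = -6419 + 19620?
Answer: -1/14754 ≈ -6.7778e-5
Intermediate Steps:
Z = -52804 (Z = -4*(-6419 + 19620) = -4*13201 = -52804)
1/(38050 + Z) = 1/(38050 - 52804) = 1/(-14754) = -1/14754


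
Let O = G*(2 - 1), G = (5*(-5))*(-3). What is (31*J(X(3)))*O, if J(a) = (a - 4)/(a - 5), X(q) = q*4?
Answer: 18600/7 ≈ 2657.1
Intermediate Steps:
X(q) = 4*q
J(a) = (-4 + a)/(-5 + a)
G = 75 (G = -25*(-3) = 75)
O = 75 (O = 75*(2 - 1) = 75*1 = 75)
(31*J(X(3)))*O = (31*((-4 + 4*3)/(-5 + 4*3)))*75 = (31*((-4 + 12)/(-5 + 12)))*75 = (31*(8/7))*75 = (248/7)*75 = 18600/7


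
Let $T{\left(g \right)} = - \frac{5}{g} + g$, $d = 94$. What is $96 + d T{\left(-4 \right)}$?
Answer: $- \frac{325}{2} \approx -162.5$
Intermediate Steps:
$T{\left(g \right)} = g - \frac{5}{g}$
$96 + d T{\left(-4 \right)} = 96 + 94 \left(-4 - \frac{5}{-4}\right) = 96 + 94 \left(-4 - - \frac{5}{4}\right) = 96 + 94 \left(-4 + \frac{5}{4}\right) = 96 + 94 \left(- \frac{11}{4}\right) = 96 - \frac{517}{2} = - \frac{325}{2}$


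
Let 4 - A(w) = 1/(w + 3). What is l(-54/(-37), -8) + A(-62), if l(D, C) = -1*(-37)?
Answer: 2420/59 ≈ 41.017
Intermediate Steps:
l(D, C) = 37
A(w) = 4 - 1/(3 + w) (A(w) = 4 - 1/(w + 3) = 4 - 1/(3 + w))
l(-54/(-37), -8) + A(-62) = 37 + (11 + 4*(-62))/(3 - 62) = 37 + (11 - 248)/(-59) = 37 - 1/59*(-237) = 37 + 237/59 = 2420/59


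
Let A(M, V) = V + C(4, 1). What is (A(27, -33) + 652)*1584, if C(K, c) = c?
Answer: 982080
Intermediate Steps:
A(M, V) = 1 + V (A(M, V) = V + 1 = 1 + V)
(A(27, -33) + 652)*1584 = ((1 - 33) + 652)*1584 = (-32 + 652)*1584 = 620*1584 = 982080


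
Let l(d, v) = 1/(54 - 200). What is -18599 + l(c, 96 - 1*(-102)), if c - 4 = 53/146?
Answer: -2715455/146 ≈ -18599.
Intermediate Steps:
c = 637/146 (c = 4 + 53/146 = 637/146 ≈ 4.3630)
l(d, v) = -1/146 (l(d, v) = 1/(-146) = -1/146)
-18599 + l(c, 96 - 1*(-102)) = -18599 - 1/146 = -2715455/146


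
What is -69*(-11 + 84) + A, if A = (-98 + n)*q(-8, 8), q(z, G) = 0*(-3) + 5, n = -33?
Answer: -5692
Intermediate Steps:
q(z, G) = 5 (q(z, G) = 0 + 5 = 5)
A = -655 (A = (-98 - 33)*5 = -131*5 = -655)
-69*(-11 + 84) + A = -69*(-11 + 84) - 655 = -69*73 - 655 = -5037 - 655 = -5692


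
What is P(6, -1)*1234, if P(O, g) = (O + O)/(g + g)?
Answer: -7404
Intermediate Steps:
P(O, g) = O/g (P(O, g) = (2*O)/((2*g)) = (2*O)*(1/(2*g)) = O/g)
P(6, -1)*1234 = (6/(-1))*1234 = (6*(-1))*1234 = -6*1234 = -7404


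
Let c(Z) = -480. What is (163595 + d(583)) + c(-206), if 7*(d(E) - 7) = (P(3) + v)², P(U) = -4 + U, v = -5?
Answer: 1141890/7 ≈ 1.6313e+5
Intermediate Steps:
d(E) = 85/7 (d(E) = 7 + ((-4 + 3) - 5)²/7 = 7 + (-1 - 5)²/7 = 7 + (⅐)*(-6)² = 7 + (⅐)*36 = 7 + 36/7 = 85/7)
(163595 + d(583)) + c(-206) = (163595 + 85/7) - 480 = 1145250/7 - 480 = 1141890/7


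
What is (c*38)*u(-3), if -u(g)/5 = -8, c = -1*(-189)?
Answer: 287280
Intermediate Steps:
c = 189
u(g) = 40 (u(g) = -5*(-8) = 40)
(c*38)*u(-3) = (189*38)*40 = 7182*40 = 287280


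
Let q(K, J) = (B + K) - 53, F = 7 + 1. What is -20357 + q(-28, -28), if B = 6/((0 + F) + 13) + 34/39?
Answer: -5579258/273 ≈ -20437.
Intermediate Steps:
F = 8
B = 316/273 (B = 6/((0 + 8) + 13) + 34/39 = 6/(8 + 13) + 34*(1/39) = 6/21 + 34/39 = 6*(1/21) + 34/39 = 2/7 + 34/39 = 316/273 ≈ 1.1575)
q(K, J) = -14153/273 + K (q(K, J) = (316/273 + K) - 53 = -14153/273 + K)
-20357 + q(-28, -28) = -20357 + (-14153/273 - 28) = -20357 - 21797/273 = -5579258/273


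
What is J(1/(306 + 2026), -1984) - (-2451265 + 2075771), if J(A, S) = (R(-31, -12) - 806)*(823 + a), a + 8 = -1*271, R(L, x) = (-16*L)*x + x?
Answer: -3307386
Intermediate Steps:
R(L, x) = x - 16*L*x (R(L, x) = -16*L*x + x = x - 16*L*x)
a = -279 (a = -8 - 1*271 = -8 - 271 = -279)
J(A, S) = -3682880 (J(A, S) = (-12*(1 - 16*(-31)) - 806)*(823 - 279) = (-12*(1 + 496) - 806)*544 = (-12*497 - 806)*544 = (-5964 - 806)*544 = -6770*544 = -3682880)
J(1/(306 + 2026), -1984) - (-2451265 + 2075771) = -3682880 - (-2451265 + 2075771) = -3682880 - 1*(-375494) = -3682880 + 375494 = -3307386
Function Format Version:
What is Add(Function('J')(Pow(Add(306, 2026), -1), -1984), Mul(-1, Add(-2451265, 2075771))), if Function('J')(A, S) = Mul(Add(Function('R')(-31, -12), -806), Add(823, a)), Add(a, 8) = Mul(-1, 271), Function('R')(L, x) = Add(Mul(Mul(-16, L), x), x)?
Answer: -3307386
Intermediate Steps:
Function('R')(L, x) = Add(x, Mul(-16, L, x)) (Function('R')(L, x) = Add(Mul(-16, L, x), x) = Add(x, Mul(-16, L, x)))
a = -279 (a = Add(-8, Mul(-1, 271)) = Add(-8, -271) = -279)
Function('J')(A, S) = -3682880 (Function('J')(A, S) = Mul(Add(Mul(-12, Add(1, Mul(-16, -31))), -806), Add(823, -279)) = Mul(Add(Mul(-12, Add(1, 496)), -806), 544) = Mul(Add(Mul(-12, 497), -806), 544) = Mul(Add(-5964, -806), 544) = Mul(-6770, 544) = -3682880)
Add(Function('J')(Pow(Add(306, 2026), -1), -1984), Mul(-1, Add(-2451265, 2075771))) = Add(-3682880, Mul(-1, Add(-2451265, 2075771))) = Add(-3682880, Mul(-1, -375494)) = Add(-3682880, 375494) = -3307386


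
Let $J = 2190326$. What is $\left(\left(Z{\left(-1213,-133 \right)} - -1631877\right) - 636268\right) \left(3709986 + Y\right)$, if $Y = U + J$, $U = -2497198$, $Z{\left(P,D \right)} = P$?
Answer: $3384042949144$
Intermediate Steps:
$Y = -306872$ ($Y = -2497198 + 2190326 = -306872$)
$\left(\left(Z{\left(-1213,-133 \right)} - -1631877\right) - 636268\right) \left(3709986 + Y\right) = \left(\left(-1213 - -1631877\right) - 636268\right) \left(3709986 - 306872\right) = \left(\left(-1213 + 1631877\right) - 636268\right) 3403114 = \left(1630664 - 636268\right) 3403114 = 994396 \cdot 3403114 = 3384042949144$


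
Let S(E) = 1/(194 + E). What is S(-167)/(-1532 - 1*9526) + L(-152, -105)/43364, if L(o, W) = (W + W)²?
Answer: 3291679309/3236754006 ≈ 1.0170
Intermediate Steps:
L(o, W) = 4*W² (L(o, W) = (2*W)² = 4*W²)
S(-167)/(-1532 - 1*9526) + L(-152, -105)/43364 = 1/((194 - 167)*(-1532 - 1*9526)) + (4*(-105)²)/43364 = 1/(27*(-1532 - 9526)) + (4*11025)*(1/43364) = (1/27)/(-11058) + 44100*(1/43364) = (1/27)*(-1/11058) + 11025/10841 = -1/298566 + 11025/10841 = 3291679309/3236754006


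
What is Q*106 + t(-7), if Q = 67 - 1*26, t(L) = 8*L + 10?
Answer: 4300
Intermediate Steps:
t(L) = 10 + 8*L
Q = 41 (Q = 67 - 26 = 41)
Q*106 + t(-7) = 41*106 + (10 + 8*(-7)) = 4346 + (10 - 56) = 4346 - 46 = 4300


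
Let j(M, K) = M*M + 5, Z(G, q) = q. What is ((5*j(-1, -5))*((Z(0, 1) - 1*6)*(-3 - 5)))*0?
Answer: 0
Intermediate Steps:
j(M, K) = 5 + M² (j(M, K) = M² + 5 = 5 + M²)
((5*j(-1, -5))*((Z(0, 1) - 1*6)*(-3 - 5)))*0 = ((5*(5 + (-1)²))*((1 - 1*6)*(-3 - 5)))*0 = ((5*(5 + 1))*((1 - 6)*(-8)))*0 = ((5*6)*(-5*(-8)))*0 = (30*40)*0 = 1200*0 = 0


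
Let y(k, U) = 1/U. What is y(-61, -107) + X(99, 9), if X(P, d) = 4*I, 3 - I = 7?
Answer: -1713/107 ≈ -16.009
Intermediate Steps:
I = -4 (I = 3 - 1*7 = 3 - 7 = -4)
X(P, d) = -16 (X(P, d) = 4*(-4) = -16)
y(-61, -107) + X(99, 9) = 1/(-107) - 16 = -1/107 - 16 = -1713/107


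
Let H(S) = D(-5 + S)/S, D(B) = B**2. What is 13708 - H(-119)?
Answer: 1646628/119 ≈ 13837.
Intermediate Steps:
H(S) = (-5 + S)**2/S
13708 - H(-119) = 13708 - (-5 - 119)**2/(-119) = 13708 - (-1)*(-124)**2/119 = 13708 - (-1)*15376/119 = 13708 - 1*(-15376/119) = 13708 + 15376/119 = 1646628/119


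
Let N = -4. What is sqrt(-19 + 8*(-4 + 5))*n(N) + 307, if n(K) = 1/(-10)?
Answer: 307 - I*sqrt(11)/10 ≈ 307.0 - 0.33166*I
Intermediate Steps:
n(K) = -1/10
sqrt(-19 + 8*(-4 + 5))*n(N) + 307 = sqrt(-19 + 8*(-4 + 5))*(-1/10) + 307 = sqrt(-19 + 8*1)*(-1/10) + 307 = sqrt(-19 + 8)*(-1/10) + 307 = sqrt(-11)*(-1/10) + 307 = (I*sqrt(11))*(-1/10) + 307 = -I*sqrt(11)/10 + 307 = 307 - I*sqrt(11)/10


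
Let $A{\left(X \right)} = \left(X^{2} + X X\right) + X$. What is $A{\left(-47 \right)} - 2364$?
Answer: $2007$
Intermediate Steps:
$A{\left(X \right)} = X + 2 X^{2}$ ($A{\left(X \right)} = \left(X^{2} + X^{2}\right) + X = 2 X^{2} + X = X + 2 X^{2}$)
$A{\left(-47 \right)} - 2364 = - 47 \left(1 + 2 \left(-47\right)\right) - 2364 = - 47 \left(1 - 94\right) - 2364 = \left(-47\right) \left(-93\right) - 2364 = 4371 - 2364 = 2007$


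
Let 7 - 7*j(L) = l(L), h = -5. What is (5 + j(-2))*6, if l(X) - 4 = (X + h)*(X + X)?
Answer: 60/7 ≈ 8.5714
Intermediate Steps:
l(X) = 4 + 2*X*(-5 + X) (l(X) = 4 + (X - 5)*(X + X) = 4 + (-5 + X)*(2*X) = 4 + 2*X*(-5 + X))
j(L) = 3/7 - 2*L²/7 + 10*L/7 (j(L) = 1 - (4 - 10*L + 2*L²)/7 = 1 + (-4/7 - 2*L²/7 + 10*L/7) = 3/7 - 2*L²/7 + 10*L/7)
(5 + j(-2))*6 = (5 + (3/7 - 2/7*(-2)² + (10/7)*(-2)))*6 = (5 + (3/7 - 2/7*4 - 20/7))*6 = (5 + (3/7 - 8/7 - 20/7))*6 = (5 - 25/7)*6 = (10/7)*6 = 60/7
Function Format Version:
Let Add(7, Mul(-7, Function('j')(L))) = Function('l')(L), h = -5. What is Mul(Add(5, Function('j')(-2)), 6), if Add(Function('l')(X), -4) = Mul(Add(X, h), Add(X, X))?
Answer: Rational(60, 7) ≈ 8.5714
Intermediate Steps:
Function('l')(X) = Add(4, Mul(2, X, Add(-5, X))) (Function('l')(X) = Add(4, Mul(Add(X, -5), Add(X, X))) = Add(4, Mul(Add(-5, X), Mul(2, X))) = Add(4, Mul(2, X, Add(-5, X))))
Function('j')(L) = Add(Rational(3, 7), Mul(Rational(-2, 7), Pow(L, 2)), Mul(Rational(10, 7), L)) (Function('j')(L) = Add(1, Mul(Rational(-1, 7), Add(4, Mul(-10, L), Mul(2, Pow(L, 2))))) = Add(1, Add(Rational(-4, 7), Mul(Rational(-2, 7), Pow(L, 2)), Mul(Rational(10, 7), L))) = Add(Rational(3, 7), Mul(Rational(-2, 7), Pow(L, 2)), Mul(Rational(10, 7), L)))
Mul(Add(5, Function('j')(-2)), 6) = Mul(Add(5, Add(Rational(3, 7), Mul(Rational(-2, 7), Pow(-2, 2)), Mul(Rational(10, 7), -2))), 6) = Mul(Add(5, Add(Rational(3, 7), Mul(Rational(-2, 7), 4), Rational(-20, 7))), 6) = Mul(Add(5, Add(Rational(3, 7), Rational(-8, 7), Rational(-20, 7))), 6) = Mul(Add(5, Rational(-25, 7)), 6) = Mul(Rational(10, 7), 6) = Rational(60, 7)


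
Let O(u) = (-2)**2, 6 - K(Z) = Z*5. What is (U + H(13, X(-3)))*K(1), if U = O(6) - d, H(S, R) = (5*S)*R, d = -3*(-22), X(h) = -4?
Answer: -322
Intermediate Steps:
K(Z) = 6 - 5*Z (K(Z) = 6 - Z*5 = 6 - 5*Z)
d = 66
O(u) = 4
H(S, R) = 5*R*S
U = -62 (U = 4 - 1*66 = 4 - 66 = -62)
(U + H(13, X(-3)))*K(1) = (-62 + 5*(-4)*13)*(6 - 5*1) = (-62 - 260)*(6 - 5) = -322*1 = -322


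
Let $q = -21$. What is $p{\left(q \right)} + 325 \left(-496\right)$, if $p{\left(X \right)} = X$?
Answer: $-161221$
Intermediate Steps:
$p{\left(q \right)} + 325 \left(-496\right) = -21 + 325 \left(-496\right) = -21 - 161200 = -161221$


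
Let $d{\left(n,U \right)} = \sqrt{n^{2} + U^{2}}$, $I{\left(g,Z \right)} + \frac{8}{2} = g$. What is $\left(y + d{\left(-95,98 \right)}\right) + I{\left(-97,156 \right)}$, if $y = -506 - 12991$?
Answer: $-13598 + \sqrt{18629} \approx -13462.0$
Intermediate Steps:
$I{\left(g,Z \right)} = -4 + g$
$y = -13497$
$d{\left(n,U \right)} = \sqrt{U^{2} + n^{2}}$
$\left(y + d{\left(-95,98 \right)}\right) + I{\left(-97,156 \right)} = \left(-13497 + \sqrt{98^{2} + \left(-95\right)^{2}}\right) - 101 = \left(-13497 + \sqrt{9604 + 9025}\right) - 101 = \left(-13497 + \sqrt{18629}\right) - 101 = -13598 + \sqrt{18629}$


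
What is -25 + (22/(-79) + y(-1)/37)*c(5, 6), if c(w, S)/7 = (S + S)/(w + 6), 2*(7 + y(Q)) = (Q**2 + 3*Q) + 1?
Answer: -921971/32153 ≈ -28.674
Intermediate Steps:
y(Q) = -13/2 + Q**2/2 + 3*Q/2 (y(Q) = -7 + ((Q**2 + 3*Q) + 1)/2 = -7 + (1 + Q**2 + 3*Q)/2 = -7 + (1/2 + Q**2/2 + 3*Q/2) = -13/2 + Q**2/2 + 3*Q/2)
c(w, S) = 14*S/(6 + w) (c(w, S) = 7*((S + S)/(w + 6)) = 7*((2*S)/(6 + w)) = 7*(2*S/(6 + w)) = 14*S/(6 + w))
-25 + (22/(-79) + y(-1)/37)*c(5, 6) = -25 + (22/(-79) + (-13/2 + (1/2)*(-1)**2 + (3/2)*(-1))/37)*(14*6/(6 + 5)) = -25 + (22*(-1/79) + (-13/2 + (1/2)*1 - 3/2)*(1/37))*(14*6/11) = -25 + (-22/79 + (-13/2 + 1/2 - 3/2)*(1/37))*(14*6*(1/11)) = -25 + (-22/79 - 15/2*1/37)*(84/11) = -25 + (-22/79 - 15/74)*(84/11) = -25 - 2813/5846*84/11 = -25 - 118146/32153 = -921971/32153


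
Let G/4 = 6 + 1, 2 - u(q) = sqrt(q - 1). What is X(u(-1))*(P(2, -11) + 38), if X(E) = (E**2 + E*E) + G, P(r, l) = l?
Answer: 864 - 216*I*sqrt(2) ≈ 864.0 - 305.47*I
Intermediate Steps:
u(q) = 2 - sqrt(-1 + q) (u(q) = 2 - sqrt(q - 1) = 2 - sqrt(-1 + q))
G = 28 (G = 4*(6 + 1) = 4*7 = 28)
X(E) = 28 + 2*E**2 (X(E) = (E**2 + E*E) + 28 = (E**2 + E**2) + 28 = 2*E**2 + 28 = 28 + 2*E**2)
X(u(-1))*(P(2, -11) + 38) = (28 + 2*(2 - sqrt(-1 - 1))**2)*(-11 + 38) = (28 + 2*(2 - sqrt(-2))**2)*27 = (28 + 2*(2 - I*sqrt(2))**2)*27 = 756 + 54*(2 - I*sqrt(2))**2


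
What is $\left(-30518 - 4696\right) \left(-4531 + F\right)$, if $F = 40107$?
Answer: $-1252773264$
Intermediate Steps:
$\left(-30518 - 4696\right) \left(-4531 + F\right) = \left(-30518 - 4696\right) \left(-4531 + 40107\right) = \left(-35214\right) 35576 = -1252773264$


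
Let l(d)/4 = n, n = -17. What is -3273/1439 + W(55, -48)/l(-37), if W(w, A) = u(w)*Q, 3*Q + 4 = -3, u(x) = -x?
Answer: -1221707/293556 ≈ -4.1618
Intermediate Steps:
Q = -7/3 (Q = -4/3 + (⅓)*(-3) = -4/3 - 1 = -7/3 ≈ -2.3333)
l(d) = -68 (l(d) = 4*(-17) = -68)
W(w, A) = 7*w/3 (W(w, A) = -w*(-7/3) = 7*w/3)
-3273/1439 + W(55, -48)/l(-37) = -3273/1439 + ((7/3)*55)/(-68) = -3273*1/1439 + (385/3)*(-1/68) = -3273/1439 - 385/204 = -1221707/293556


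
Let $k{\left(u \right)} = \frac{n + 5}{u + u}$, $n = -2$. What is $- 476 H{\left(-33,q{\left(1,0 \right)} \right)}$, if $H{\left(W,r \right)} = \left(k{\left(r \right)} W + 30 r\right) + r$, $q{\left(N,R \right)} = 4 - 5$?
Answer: $-8806$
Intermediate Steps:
$k{\left(u \right)} = \frac{3}{2 u}$ ($k{\left(u \right)} = \frac{-2 + 5}{u + u} = \frac{3}{2 u}$)
$q{\left(N,R \right)} = -1$ ($q{\left(N,R \right)} = 4 - 5 = -1$)
$H{\left(W,r \right)} = 31 r + \frac{3 W}{2 r}$ ($H{\left(W,r \right)} = \left(\frac{3}{2 r} W + 30 r\right) + r = \left(\frac{3 W}{2 r} + 30 r\right) + r = \left(30 r + \frac{3 W}{2 r}\right) + r = 31 r + \frac{3 W}{2 r}$)
$- 476 H{\left(-33,q{\left(1,0 \right)} \right)} = - 476 \left(31 \left(-1\right) + \frac{3}{2} \left(-33\right) \frac{1}{-1}\right) = - 476 \left(-31 + \frac{3}{2} \left(-33\right) \left(-1\right)\right) = - 476 \left(-31 + \frac{99}{2}\right) = \left(-476\right) \frac{37}{2} = -8806$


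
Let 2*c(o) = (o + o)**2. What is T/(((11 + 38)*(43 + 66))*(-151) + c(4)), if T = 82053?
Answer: -82053/806459 ≈ -0.10174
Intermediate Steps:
c(o) = 2*o**2 (c(o) = (o + o)**2/2 = (2*o)**2/2 = (4*o**2)/2 = 2*o**2)
T/(((11 + 38)*(43 + 66))*(-151) + c(4)) = 82053/(((11 + 38)*(43 + 66))*(-151) + 2*4**2) = 82053/((49*109)*(-151) + 2*16) = 82053/(5341*(-151) + 32) = 82053/(-806491 + 32) = 82053/(-806459) = 82053*(-1/806459) = -82053/806459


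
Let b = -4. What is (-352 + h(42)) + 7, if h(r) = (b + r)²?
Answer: 1099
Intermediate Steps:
h(r) = (-4 + r)²
(-352 + h(42)) + 7 = (-352 + (-4 + 42)²) + 7 = (-352 + 38²) + 7 = (-352 + 1444) + 7 = 1092 + 7 = 1099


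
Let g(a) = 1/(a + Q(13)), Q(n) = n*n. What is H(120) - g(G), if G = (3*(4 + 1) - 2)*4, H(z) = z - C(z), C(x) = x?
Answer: -1/221 ≈ -0.0045249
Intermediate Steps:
H(z) = 0 (H(z) = z - z = 0)
Q(n) = n²
G = 52 (G = (3*5 - 2)*4 = (15 - 2)*4 = 13*4 = 52)
g(a) = 1/(169 + a) (g(a) = 1/(a + 13²) = 1/(a + 169) = 1/(169 + a))
H(120) - g(G) = 0 - 1/(169 + 52) = 0 - 1/221 = -1/221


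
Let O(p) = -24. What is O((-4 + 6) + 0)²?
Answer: 576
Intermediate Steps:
O((-4 + 6) + 0)² = (-24)² = 576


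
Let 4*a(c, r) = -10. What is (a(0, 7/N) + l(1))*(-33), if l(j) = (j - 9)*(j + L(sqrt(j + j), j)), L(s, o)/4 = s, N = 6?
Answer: 693/2 + 1056*sqrt(2) ≈ 1839.9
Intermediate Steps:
L(s, o) = 4*s
a(c, r) = -5/2 (a(c, r) = (1/4)*(-10) = -5/2)
l(j) = (-9 + j)*(j + 4*sqrt(2)*sqrt(j)) (l(j) = (j - 9)*(j + 4*sqrt(j + j)) = (-9 + j)*(j + 4*sqrt(2*j)) = (-9 + j)*(j + 4*(sqrt(2)*sqrt(j))) = (-9 + j)*(j + 4*sqrt(2)*sqrt(j)))
(a(0, 7/N) + l(1))*(-33) = (-5/2 + (1**2 - 9*1 - 36*sqrt(2)*sqrt(1) + 4*sqrt(2)*1**(3/2)))*(-33) = (-5/2 + (1 - 9 - 36*sqrt(2)*1 + 4*sqrt(2)*1))*(-33) = (-5/2 + (1 - 9 - 36*sqrt(2) + 4*sqrt(2)))*(-33) = (-5/2 + (-8 - 32*sqrt(2)))*(-33) = (-21/2 - 32*sqrt(2))*(-33) = 693/2 + 1056*sqrt(2)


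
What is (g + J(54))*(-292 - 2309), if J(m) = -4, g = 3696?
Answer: -9602892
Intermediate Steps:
(g + J(54))*(-292 - 2309) = (3696 - 4)*(-292 - 2309) = 3692*(-2601) = -9602892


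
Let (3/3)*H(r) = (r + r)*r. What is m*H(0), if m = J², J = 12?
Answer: 0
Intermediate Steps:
H(r) = 2*r² (H(r) = (r + r)*r = (2*r)*r = 2*r²)
m = 144 (m = 12² = 144)
m*H(0) = 144*(2*0²) = 144*(2*0) = 144*0 = 0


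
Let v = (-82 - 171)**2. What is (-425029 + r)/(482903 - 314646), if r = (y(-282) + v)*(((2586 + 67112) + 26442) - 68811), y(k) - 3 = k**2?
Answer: 3922270315/168257 ≈ 23311.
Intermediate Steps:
y(k) = 3 + k**2
v = 64009 (v = (-253)**2 = 64009)
r = 3922695344 (r = ((3 + (-282)**2) + 64009)*(((2586 + 67112) + 26442) - 68811) = ((3 + 79524) + 64009)*((69698 + 26442) - 68811) = (79527 + 64009)*(96140 - 68811) = 143536*27329 = 3922695344)
(-425029 + r)/(482903 - 314646) = (-425029 + 3922695344)/(482903 - 314646) = 3922270315/168257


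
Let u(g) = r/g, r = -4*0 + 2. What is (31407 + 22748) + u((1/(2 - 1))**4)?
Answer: 54157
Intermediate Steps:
r = 2 (r = 0 + 2 = 2)
u(g) = 2/g
(31407 + 22748) + u((1/(2 - 1))**4) = (31407 + 22748) + 2/((1/(2 - 1))**4) = 54155 + 2/((1/1)**4) = 54155 + 2/(1**4) = 54155 + 2/1 = 54155 + 2*1 = 54155 + 2 = 54157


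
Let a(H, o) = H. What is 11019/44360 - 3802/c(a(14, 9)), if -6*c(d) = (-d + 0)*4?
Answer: -126415407/310520 ≈ -407.11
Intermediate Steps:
c(d) = 2*d/3 (c(d) = -(-d + 0)*4/6 = -(-d)*4/6 = -(-2)*d/3 = 2*d/3)
11019/44360 - 3802/c(a(14, 9)) = 11019/44360 - 3802/((2/3)*14) = 11019*(1/44360) - 3802/28/3 = 11019/44360 - 3802*3/28 = 11019/44360 - 5703/14 = -126415407/310520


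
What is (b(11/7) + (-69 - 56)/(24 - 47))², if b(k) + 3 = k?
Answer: 416025/25921 ≈ 16.050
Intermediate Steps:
b(k) = -3 + k
(b(11/7) + (-69 - 56)/(24 - 47))² = ((-3 + 11/7) + (-69 - 56)/(24 - 47))² = ((-3 + 11*(⅐)) - 125/(-23))² = ((-3 + 11/7) - 125*(-1/23))² = (-10/7 + 125/23)² = (645/161)² = 416025/25921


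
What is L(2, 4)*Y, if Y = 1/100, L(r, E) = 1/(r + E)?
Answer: 1/600 ≈ 0.0016667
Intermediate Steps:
L(r, E) = 1/(E + r)
Y = 1/100 ≈ 0.010000
L(2, 4)*Y = (1/100)/(4 + 2) = (1/100)/6 = (⅙)*(1/100) = 1/600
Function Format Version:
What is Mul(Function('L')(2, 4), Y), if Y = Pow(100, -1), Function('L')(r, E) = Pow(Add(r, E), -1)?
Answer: Rational(1, 600) ≈ 0.0016667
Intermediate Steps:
Function('L')(r, E) = Pow(Add(E, r), -1)
Y = Rational(1, 100) ≈ 0.010000
Mul(Function('L')(2, 4), Y) = Mul(Pow(Add(4, 2), -1), Rational(1, 100)) = Mul(Pow(6, -1), Rational(1, 100)) = Mul(Rational(1, 6), Rational(1, 100)) = Rational(1, 600)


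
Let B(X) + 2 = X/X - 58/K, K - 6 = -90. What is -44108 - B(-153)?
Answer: -1852523/42 ≈ -44108.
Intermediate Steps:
K = -84 (K = 6 - 90 = -84)
B(X) = -13/42 (B(X) = -2 + (X/X - 58/(-84)) = -2 + (1 - 58*(-1/84)) = -2 + (1 + 29/42) = -2 + 71/42 = -13/42)
-44108 - B(-153) = -44108 - 1*(-13/42) = -44108 + 13/42 = -1852523/42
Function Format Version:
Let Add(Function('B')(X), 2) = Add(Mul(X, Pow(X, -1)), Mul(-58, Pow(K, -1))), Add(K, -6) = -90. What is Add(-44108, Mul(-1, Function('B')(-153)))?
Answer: Rational(-1852523, 42) ≈ -44108.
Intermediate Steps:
K = -84 (K = Add(6, -90) = -84)
Function('B')(X) = Rational(-13, 42) (Function('B')(X) = Add(-2, Add(Mul(X, Pow(X, -1)), Mul(-58, Pow(-84, -1)))) = Add(-2, Add(1, Mul(-58, Rational(-1, 84)))) = Add(-2, Add(1, Rational(29, 42))) = Add(-2, Rational(71, 42)) = Rational(-13, 42))
Add(-44108, Mul(-1, Function('B')(-153))) = Add(-44108, Mul(-1, Rational(-13, 42))) = Add(-44108, Rational(13, 42)) = Rational(-1852523, 42)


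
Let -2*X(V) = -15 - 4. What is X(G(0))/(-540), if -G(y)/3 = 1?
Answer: -19/1080 ≈ -0.017593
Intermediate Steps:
G(y) = -3 (G(y) = -3*1 = -3)
X(V) = 19/2 (X(V) = -(-15 - 4)/2 = -½*(-19) = 19/2)
X(G(0))/(-540) = (19/2)/(-540) = (19/2)*(-1/540) = -19/1080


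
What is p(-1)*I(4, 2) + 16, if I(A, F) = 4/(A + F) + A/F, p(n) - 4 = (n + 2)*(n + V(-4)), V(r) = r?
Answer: 40/3 ≈ 13.333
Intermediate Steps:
p(n) = 4 + (-4 + n)*(2 + n) (p(n) = 4 + (n + 2)*(n - 4) = 4 + (2 + n)*(-4 + n) = 4 + (-4 + n)*(2 + n))
p(-1)*I(4, 2) + 16 = (-4 + (-1)² - 2*(-1))*((4² + 4*2 + 4*2)/(2*(4 + 2))) + 16 = (-4 + 1 + 2)*((½)*(16 + 8 + 8)/6) + 16 = -32/(2*6) + 16 = -1*8/3 + 16 = -8/3 + 16 = 40/3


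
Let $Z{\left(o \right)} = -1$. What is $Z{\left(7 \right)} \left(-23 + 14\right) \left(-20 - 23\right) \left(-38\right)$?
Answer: $14706$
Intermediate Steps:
$Z{\left(7 \right)} \left(-23 + 14\right) \left(-20 - 23\right) \left(-38\right) = - \left(-23 + 14\right) \left(-20 - 23\right) \left(-38\right) = - \left(-9\right) \left(-43\right) \left(-38\right) = \left(-1\right) 387 \left(-38\right) = \left(-387\right) \left(-38\right) = 14706$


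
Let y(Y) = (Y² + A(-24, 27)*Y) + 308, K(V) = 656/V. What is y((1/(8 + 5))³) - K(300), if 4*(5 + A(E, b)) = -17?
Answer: 442824668521/1448042700 ≈ 305.81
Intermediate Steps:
A(E, b) = -37/4 (A(E, b) = -5 + (¼)*(-17) = -5 - 17/4 = -37/4)
y(Y) = 308 + Y² - 37*Y/4 (y(Y) = (Y² - 37*Y/4) + 308 = 308 + Y² - 37*Y/4)
y((1/(8 + 5))³) - K(300) = (308 + ((1/(8 + 5))³)² - 37/(4*(8 + 5)³)) - 656/300 = (308 + ((1/13)³)² - 37*(1/13)³/4) - 656/300 = (308 + ((1/13)³)² - 37*(1/13)³/4) - 1*164/75 = (308 + (1/2197)² - 37/4*1/2197) - 164/75 = (308 + 1/4826809 - 37/8788) - 164/75 = 5946547403/19307236 - 164/75 = 442824668521/1448042700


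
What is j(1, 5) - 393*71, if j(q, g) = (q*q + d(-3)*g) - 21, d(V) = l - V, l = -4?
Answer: -27928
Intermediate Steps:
d(V) = -4 - V
j(q, g) = -21 + q² - g (j(q, g) = (q*q + (-4 - 1*(-3))*g) - 21 = (q² + (-4 + 3)*g) - 21 = (q² - g) - 21 = -21 + q² - g)
j(1, 5) - 393*71 = (-21 + 1² - 1*5) - 393*71 = (-21 + 1 - 5) - 27903 = -25 - 27903 = -27928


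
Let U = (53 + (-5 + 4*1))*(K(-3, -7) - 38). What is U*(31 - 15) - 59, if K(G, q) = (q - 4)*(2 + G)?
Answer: -22523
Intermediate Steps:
K(G, q) = (-4 + q)*(2 + G)
U = -1404 (U = (53 + (-5 + 4*1))*((-8 - 4*(-3) + 2*(-7) - 3*(-7)) - 38) = (53 + (-5 + 4))*((-8 + 12 - 14 + 21) - 38) = (53 - 1)*(11 - 38) = 52*(-27) = -1404)
U*(31 - 15) - 59 = -1404*(31 - 15) - 59 = -1404*16 - 59 = -22464 - 59 = -22523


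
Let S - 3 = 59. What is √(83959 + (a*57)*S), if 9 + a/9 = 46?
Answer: √1260781 ≈ 1122.8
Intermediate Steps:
S = 62 (S = 3 + 59 = 62)
a = 333 (a = -81 + 9*46 = -81 + 414 = 333)
√(83959 + (a*57)*S) = √(83959 + (333*57)*62) = √(83959 + 18981*62) = √(83959 + 1176822) = √1260781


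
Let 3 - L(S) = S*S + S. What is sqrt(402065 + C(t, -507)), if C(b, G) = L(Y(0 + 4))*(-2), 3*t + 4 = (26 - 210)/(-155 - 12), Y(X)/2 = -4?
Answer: sqrt(402171) ≈ 634.17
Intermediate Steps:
Y(X) = -8 (Y(X) = 2*(-4) = -8)
L(S) = 3 - S - S**2 (L(S) = 3 - (S*S + S) = 3 - (S**2 + S) = 3 - (S + S**2) = 3 + (-S - S**2) = 3 - S - S**2)
t = -484/501 (t = -4/3 + ((26 - 210)/(-155 - 12))/3 = -4/3 + (-184/(-167))/3 = -4/3 + (-184*(-1/167))/3 = -4/3 + (1/3)*(184/167) = -4/3 + 184/501 = -484/501 ≈ -0.96607)
C(b, G) = 106 (C(b, G) = (3 - 1*(-8) - 1*(-8)**2)*(-2) = (3 + 8 - 1*64)*(-2) = (3 + 8 - 64)*(-2) = -53*(-2) = 106)
sqrt(402065 + C(t, -507)) = sqrt(402065 + 106) = sqrt(402171)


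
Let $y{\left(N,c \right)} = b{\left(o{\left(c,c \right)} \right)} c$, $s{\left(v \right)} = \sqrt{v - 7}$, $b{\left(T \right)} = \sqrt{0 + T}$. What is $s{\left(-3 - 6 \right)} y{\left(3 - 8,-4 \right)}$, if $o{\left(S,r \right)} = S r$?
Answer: $- 64 i \approx - 64.0 i$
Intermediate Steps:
$b{\left(T \right)} = \sqrt{T}$
$s{\left(v \right)} = \sqrt{-7 + v}$
$y{\left(N,c \right)} = c \sqrt{c^{2}}$ ($y{\left(N,c \right)} = \sqrt{c c} c = \sqrt{c^{2}} c = c \sqrt{c^{2}}$)
$s{\left(-3 - 6 \right)} y{\left(3 - 8,-4 \right)} = \sqrt{-7 - 9} \left(- 4 \sqrt{\left(-4\right)^{2}}\right) = \sqrt{-7 - 9} \left(- 4 \sqrt{16}\right) = \sqrt{-7 - 9} \left(\left(-4\right) 4\right) = \sqrt{-16} \left(-16\right) = 4 i \left(-16\right) = - 64 i$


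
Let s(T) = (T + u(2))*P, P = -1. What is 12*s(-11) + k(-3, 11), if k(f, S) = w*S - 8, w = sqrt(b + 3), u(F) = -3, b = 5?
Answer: 160 + 22*sqrt(2) ≈ 191.11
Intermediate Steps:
w = 2*sqrt(2) (w = sqrt(5 + 3) = sqrt(8) = 2*sqrt(2) ≈ 2.8284)
k(f, S) = -8 + 2*S*sqrt(2) (k(f, S) = (2*sqrt(2))*S - 8 = 2*S*sqrt(2) - 8 = -8 + 2*S*sqrt(2))
s(T) = 3 - T (s(T) = (T - 3)*(-1) = (-3 + T)*(-1) = 3 - T)
12*s(-11) + k(-3, 11) = 12*(3 - 1*(-11)) + (-8 + 2*11*sqrt(2)) = 12*(3 + 11) + (-8 + 22*sqrt(2)) = 12*14 + (-8 + 22*sqrt(2)) = 168 + (-8 + 22*sqrt(2)) = 160 + 22*sqrt(2)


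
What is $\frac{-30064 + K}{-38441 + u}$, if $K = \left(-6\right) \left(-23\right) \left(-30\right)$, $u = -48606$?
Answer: $\frac{34204}{87047} \approx 0.39294$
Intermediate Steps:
$K = -4140$ ($K = 138 \left(-30\right) = -4140$)
$\frac{-30064 + K}{-38441 + u} = \frac{-30064 - 4140}{-38441 - 48606} = - \frac{34204}{-87047} = \left(-34204\right) \left(- \frac{1}{87047}\right) = \frac{34204}{87047}$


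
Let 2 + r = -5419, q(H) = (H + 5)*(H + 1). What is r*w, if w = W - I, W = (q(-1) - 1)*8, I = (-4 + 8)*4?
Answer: 130104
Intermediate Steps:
q(H) = (1 + H)*(5 + H) (q(H) = (5 + H)*(1 + H) = (1 + H)*(5 + H))
I = 16 (I = 4*4 = 16)
W = -8 (W = ((5 + (-1)² + 6*(-1)) - 1)*8 = ((5 + 1 - 6) - 1)*8 = (0 - 1)*8 = -1*8 = -8)
r = -5421 (r = -2 - 5419 = -5421)
w = -24 (w = -8 - 1*16 = -8 - 16 = -24)
r*w = -5421*(-24) = 130104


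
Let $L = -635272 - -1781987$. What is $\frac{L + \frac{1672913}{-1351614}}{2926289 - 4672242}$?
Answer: $- \frac{140901306827}{214532228922} \approx -0.65678$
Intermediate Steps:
$L = 1146715$ ($L = -635272 + 1781987 = 1146715$)
$\frac{L + \frac{1672913}{-1351614}}{2926289 - 4672242} = \frac{1146715 + \frac{1672913}{-1351614}}{2926289 - 4672242} = \frac{1146715 + 1672913 \left(- \frac{1}{1351614}\right)}{-1745953} = \left(1146715 - \frac{152083}{122874}\right) \left(- \frac{1}{1745953}\right) = \frac{140901306827}{122874} \left(- \frac{1}{1745953}\right) = - \frac{140901306827}{214532228922}$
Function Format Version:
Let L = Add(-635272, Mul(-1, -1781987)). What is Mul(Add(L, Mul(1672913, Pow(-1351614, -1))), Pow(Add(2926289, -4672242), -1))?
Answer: Rational(-140901306827, 214532228922) ≈ -0.65678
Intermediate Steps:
L = 1146715 (L = Add(-635272, 1781987) = 1146715)
Mul(Add(L, Mul(1672913, Pow(-1351614, -1))), Pow(Add(2926289, -4672242), -1)) = Mul(Add(1146715, Mul(1672913, Pow(-1351614, -1))), Pow(Add(2926289, -4672242), -1)) = Mul(Add(1146715, Mul(1672913, Rational(-1, 1351614))), Pow(-1745953, -1)) = Mul(Add(1146715, Rational(-152083, 122874)), Rational(-1, 1745953)) = Mul(Rational(140901306827, 122874), Rational(-1, 1745953)) = Rational(-140901306827, 214532228922)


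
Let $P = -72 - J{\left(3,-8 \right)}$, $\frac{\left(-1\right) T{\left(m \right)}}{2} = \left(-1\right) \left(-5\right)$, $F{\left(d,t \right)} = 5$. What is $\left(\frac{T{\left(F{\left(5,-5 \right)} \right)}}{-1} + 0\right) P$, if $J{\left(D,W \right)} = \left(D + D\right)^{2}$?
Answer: $-1080$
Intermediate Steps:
$J{\left(D,W \right)} = 4 D^{2}$ ($J{\left(D,W \right)} = \left(2 D\right)^{2} = 4 D^{2}$)
$T{\left(m \right)} = -10$ ($T{\left(m \right)} = - 2 \left(\left(-1\right) \left(-5\right)\right) = \left(-2\right) 5 = -10$)
$P = -108$ ($P = -72 - 4 \cdot 3^{2} = -72 - 4 \cdot 9 = -72 - 36 = -108$)
$\left(\frac{T{\left(F{\left(5,-5 \right)} \right)}}{-1} + 0\right) P = \left(\frac{1}{-1} \left(-10\right) + 0\right) \left(-108\right) = \left(\left(-1\right) \left(-10\right) + 0\right) \left(-108\right) = \left(10 + 0\right) \left(-108\right) = 10 \left(-108\right) = -1080$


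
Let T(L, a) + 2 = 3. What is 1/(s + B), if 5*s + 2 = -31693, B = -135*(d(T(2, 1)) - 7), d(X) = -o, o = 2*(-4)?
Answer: -1/6474 ≈ -0.00015446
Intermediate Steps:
T(L, a) = 1 (T(L, a) = -2 + 3 = 1)
o = -8
d(X) = 8 (d(X) = -1*(-8) = 8)
B = -135 (B = -135*(8 - 7) = -135*1 = -135)
s = -6339 (s = -2/5 + (1/5)*(-31693) = -2/5 - 31693/5 = -6339)
1/(s + B) = 1/(-6339 - 135) = 1/(-6474) = -1/6474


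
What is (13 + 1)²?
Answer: 196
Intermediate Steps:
(13 + 1)² = 14² = 196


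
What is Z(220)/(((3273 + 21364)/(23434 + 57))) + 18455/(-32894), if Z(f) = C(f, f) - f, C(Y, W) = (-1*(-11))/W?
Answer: -1704128900673/8104094780 ≈ -210.28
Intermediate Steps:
C(Y, W) = 11/W
Z(f) = -f + 11/f (Z(f) = 11/f - f = -f + 11/f)
Z(220)/(((3273 + 21364)/(23434 + 57))) + 18455/(-32894) = (-1*220 + 11/220)/(((3273 + 21364)/(23434 + 57))) + 18455/(-32894) = (-220 + 11*(1/220))/((24637/23491)) + 18455*(-1/32894) = (-220 + 1/20)/((24637*(1/23491))) - 18455/32894 = -4399/(20*24637/23491) - 18455/32894 = -4399/20*23491/24637 - 18455/32894 = -103336909/492740 - 18455/32894 = -1704128900673/8104094780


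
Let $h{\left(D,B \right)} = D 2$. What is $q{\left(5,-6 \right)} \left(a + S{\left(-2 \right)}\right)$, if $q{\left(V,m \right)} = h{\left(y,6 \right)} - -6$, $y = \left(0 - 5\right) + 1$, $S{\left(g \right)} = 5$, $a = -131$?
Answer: $252$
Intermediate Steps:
$y = -4$ ($y = -5 + 1 = -4$)
$h{\left(D,B \right)} = 2 D$
$q{\left(V,m \right)} = -2$ ($q{\left(V,m \right)} = 2 \left(-4\right) - -6 = -8 + 6 = -2$)
$q{\left(5,-6 \right)} \left(a + S{\left(-2 \right)}\right) = - 2 \left(-131 + 5\right) = \left(-2\right) \left(-126\right) = 252$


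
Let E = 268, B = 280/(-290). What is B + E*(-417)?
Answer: -3240952/29 ≈ -1.1176e+5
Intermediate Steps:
B = -28/29 (B = 280*(-1/290) = -28/29 ≈ -0.96552)
B + E*(-417) = -28/29 + 268*(-417) = -28/29 - 111756 = -3240952/29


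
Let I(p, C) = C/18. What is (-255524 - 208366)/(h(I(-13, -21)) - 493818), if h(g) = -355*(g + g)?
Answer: 1391670/1478969 ≈ 0.94097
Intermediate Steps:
I(p, C) = C/18 (I(p, C) = C*(1/18) = C/18)
h(g) = -710*g
(-255524 - 208366)/(h(I(-13, -21)) - 493818) = (-255524 - 208366)/(-355*(-21)/9 - 493818) = -463890/(-710*(-7/6) - 493818) = -463890/(2485/3 - 493818) = -463890/(-1478969/3) = -463890*(-3/1478969) = 1391670/1478969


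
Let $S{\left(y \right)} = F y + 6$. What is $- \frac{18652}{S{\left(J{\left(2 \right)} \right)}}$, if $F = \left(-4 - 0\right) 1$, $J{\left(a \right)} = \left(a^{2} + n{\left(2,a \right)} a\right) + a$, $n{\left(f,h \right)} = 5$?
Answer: $\frac{9326}{29} \approx 321.59$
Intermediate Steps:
$J{\left(a \right)} = a^{2} + 6 a$ ($J{\left(a \right)} = \left(a^{2} + 5 a\right) + a = a^{2} + 6 a$)
$F = -4$ ($F = \left(-4 + \left(-1 + 1\right)\right) 1 = \left(-4 + 0\right) 1 = \left(-4\right) 1 = -4$)
$S{\left(y \right)} = 6 - 4 y$ ($S{\left(y \right)} = - 4 y + 6 = 6 - 4 y$)
$- \frac{18652}{S{\left(J{\left(2 \right)} \right)}} = - \frac{18652}{6 - 4 \cdot 2 \left(6 + 2\right)} = - \frac{18652}{6 - 4 \cdot 2 \cdot 8} = - \frac{18652}{6 - 64} = - \frac{18652}{-58} = \left(-18652\right) \left(- \frac{1}{58}\right) = \frac{9326}{29}$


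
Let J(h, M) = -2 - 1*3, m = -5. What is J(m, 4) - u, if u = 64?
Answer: -69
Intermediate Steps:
J(h, M) = -5 (J(h, M) = -2 - 3 = -5)
J(m, 4) - u = -5 - 1*64 = -5 - 64 = -69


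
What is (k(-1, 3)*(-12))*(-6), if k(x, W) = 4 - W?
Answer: 72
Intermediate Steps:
(k(-1, 3)*(-12))*(-6) = ((4 - 1*3)*(-12))*(-6) = ((4 - 3)*(-12))*(-6) = (1*(-12))*(-6) = -12*(-6) = 72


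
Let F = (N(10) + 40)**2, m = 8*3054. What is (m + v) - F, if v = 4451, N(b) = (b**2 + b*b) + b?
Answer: -33617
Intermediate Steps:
N(b) = b + 2*b**2 (N(b) = (b**2 + b**2) + b = 2*b**2 + b = b + 2*b**2)
m = 24432
F = 62500 (F = (10*(1 + 2*10) + 40)**2 = (10*(1 + 20) + 40)**2 = (10*21 + 40)**2 = (210 + 40)**2 = 250**2 = 62500)
(m + v) - F = (24432 + 4451) - 1*62500 = 28883 - 62500 = -33617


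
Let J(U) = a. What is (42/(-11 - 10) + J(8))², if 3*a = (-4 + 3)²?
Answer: 25/9 ≈ 2.7778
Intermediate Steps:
a = ⅓ (a = (-4 + 3)²/3 = (⅓)*(-1)² = (⅓)*1 = ⅓ ≈ 0.33333)
J(U) = ⅓
(42/(-11 - 10) + J(8))² = (42/(-11 - 10) + ⅓)² = (42/(-21) + ⅓)² = (42*(-1/21) + ⅓)² = (-2 + ⅓)² = (-5/3)² = 25/9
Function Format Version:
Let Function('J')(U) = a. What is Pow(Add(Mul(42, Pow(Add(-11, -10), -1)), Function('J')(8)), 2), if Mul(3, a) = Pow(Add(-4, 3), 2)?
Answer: Rational(25, 9) ≈ 2.7778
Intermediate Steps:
a = Rational(1, 3) (a = Mul(Rational(1, 3), Pow(Add(-4, 3), 2)) = Mul(Rational(1, 3), Pow(-1, 2)) = Mul(Rational(1, 3), 1) = Rational(1, 3) ≈ 0.33333)
Function('J')(U) = Rational(1, 3)
Pow(Add(Mul(42, Pow(Add(-11, -10), -1)), Function('J')(8)), 2) = Pow(Add(Mul(42, Pow(Add(-11, -10), -1)), Rational(1, 3)), 2) = Pow(Add(Mul(42, Pow(-21, -1)), Rational(1, 3)), 2) = Pow(Add(Mul(42, Rational(-1, 21)), Rational(1, 3)), 2) = Pow(Add(-2, Rational(1, 3)), 2) = Pow(Rational(-5, 3), 2) = Rational(25, 9)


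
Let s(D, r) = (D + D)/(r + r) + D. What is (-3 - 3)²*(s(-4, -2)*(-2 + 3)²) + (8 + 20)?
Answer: -44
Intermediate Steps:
s(D, r) = D + D/r (s(D, r) = (2*D)/((2*r)) + D = (2*D)*(1/(2*r)) + D = D/r + D = D + D/r)
(-3 - 3)²*(s(-4, -2)*(-2 + 3)²) + (8 + 20) = (-3 - 3)²*((-4 - 4/(-2))*(-2 + 3)²) + (8 + 20) = (-6)²*((-4 - 4*(-½))*1²) + 28 = 36*((-4 + 2)*1) + 28 = 36*(-2*1) + 28 = 36*(-2) + 28 = -72 + 28 = -44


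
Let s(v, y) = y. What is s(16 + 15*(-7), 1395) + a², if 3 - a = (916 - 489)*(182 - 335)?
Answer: 4268532951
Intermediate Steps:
a = 65334 (a = 3 - (916 - 489)*(182 - 335) = 3 - 427*(-153) = 3 - 1*(-65331) = 3 + 65331 = 65334)
s(16 + 15*(-7), 1395) + a² = 1395 + 65334² = 1395 + 4268531556 = 4268532951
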